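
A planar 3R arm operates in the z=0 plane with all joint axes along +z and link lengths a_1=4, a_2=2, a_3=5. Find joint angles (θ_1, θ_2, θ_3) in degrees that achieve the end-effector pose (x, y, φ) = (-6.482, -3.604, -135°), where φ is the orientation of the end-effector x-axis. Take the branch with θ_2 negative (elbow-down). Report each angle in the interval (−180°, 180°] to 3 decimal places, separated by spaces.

-149.994 -135.000 149.993

wrist centre = target − a_3·(cos φ, sin φ) = (-2.9465, -0.0685)
cos θ_2 = (8.6864−4²−2²)/(2·4·2) = -0.7071; θ_2 = -134.9997° (elbow-down)
β = atan2(-0.0685,-2.9465) = -178.6689°; ψ = atan2(-1.4142,2.5858) = -28.6751°
θ_1 = β − ψ = -149.9938°
θ_3 = φ − θ_1 − θ_2 = 149.9935° (wrapped to (-180°,180°])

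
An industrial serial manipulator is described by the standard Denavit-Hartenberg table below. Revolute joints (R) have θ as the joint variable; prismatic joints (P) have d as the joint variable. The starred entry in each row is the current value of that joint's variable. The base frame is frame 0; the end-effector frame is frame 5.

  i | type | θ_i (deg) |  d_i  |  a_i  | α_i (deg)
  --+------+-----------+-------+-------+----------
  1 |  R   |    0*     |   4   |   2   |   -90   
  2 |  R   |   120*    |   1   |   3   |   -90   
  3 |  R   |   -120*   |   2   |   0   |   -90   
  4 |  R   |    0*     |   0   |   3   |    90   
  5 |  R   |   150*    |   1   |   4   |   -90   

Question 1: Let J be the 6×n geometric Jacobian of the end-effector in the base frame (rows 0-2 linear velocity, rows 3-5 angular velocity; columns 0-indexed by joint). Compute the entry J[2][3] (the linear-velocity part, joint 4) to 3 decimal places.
0.665

axis z_3 = (-0.4330,0.5000,-0.7500); lever o_n−o_3 = (-1.8481,0.5981,-1.2010)
cross product → J_v[:, 3] = (-0.1519,0.8660,0.6651)
J_ω[:, 3] = z_3
entry J[2][3] = 0.6651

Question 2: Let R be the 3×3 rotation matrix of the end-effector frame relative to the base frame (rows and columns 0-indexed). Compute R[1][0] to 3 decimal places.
End-effector x-axis (col 0 of R) = (-0.4330,-0.5000,-0.7500)
R[1][0] = -0.5000

-0.500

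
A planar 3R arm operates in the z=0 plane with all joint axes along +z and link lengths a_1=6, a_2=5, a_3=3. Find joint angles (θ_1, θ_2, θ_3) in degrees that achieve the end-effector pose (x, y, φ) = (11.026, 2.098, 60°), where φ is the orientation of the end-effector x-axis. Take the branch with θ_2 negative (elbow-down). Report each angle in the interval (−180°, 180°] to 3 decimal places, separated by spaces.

23.993 -60.006 96.013

wrist centre = target − a_3·(cos φ, sin φ) = (9.5260, -0.5001)
cos θ_2 = (90.9948−6²−5²)/(2·6·5) = 0.4999; θ_2 = -60.0058° (elbow-down)
β = atan2(-0.5001,9.5260) = -3.0050°; ψ = atan2(-4.3304,8.4996) = -26.9981°
θ_1 = β − ψ = 23.9930°
θ_3 = φ − θ_1 − θ_2 = 96.0128° (wrapped to (-180°,180°])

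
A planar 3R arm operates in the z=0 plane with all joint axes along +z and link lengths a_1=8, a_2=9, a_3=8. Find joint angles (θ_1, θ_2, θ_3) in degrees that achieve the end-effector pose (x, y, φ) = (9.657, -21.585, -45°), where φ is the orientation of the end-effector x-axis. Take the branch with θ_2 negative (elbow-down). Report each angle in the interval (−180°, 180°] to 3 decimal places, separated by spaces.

-59.999 -30.001 45.000

wrist centre = target − a_3·(cos φ, sin φ) = (4.0001, -15.9281)
cos θ_2 = (269.7070−8²−9²)/(2·8·9) = 0.8660; θ_2 = -30.0005° (elbow-down)
β = atan2(-15.9281,4.0001) = -75.9025°; ψ = atan2(-4.5001,15.7942) = -15.9033°
θ_1 = β − ψ = -59.9992°
θ_3 = φ − θ_1 − θ_2 = 44.9997° (wrapped to (-180°,180°])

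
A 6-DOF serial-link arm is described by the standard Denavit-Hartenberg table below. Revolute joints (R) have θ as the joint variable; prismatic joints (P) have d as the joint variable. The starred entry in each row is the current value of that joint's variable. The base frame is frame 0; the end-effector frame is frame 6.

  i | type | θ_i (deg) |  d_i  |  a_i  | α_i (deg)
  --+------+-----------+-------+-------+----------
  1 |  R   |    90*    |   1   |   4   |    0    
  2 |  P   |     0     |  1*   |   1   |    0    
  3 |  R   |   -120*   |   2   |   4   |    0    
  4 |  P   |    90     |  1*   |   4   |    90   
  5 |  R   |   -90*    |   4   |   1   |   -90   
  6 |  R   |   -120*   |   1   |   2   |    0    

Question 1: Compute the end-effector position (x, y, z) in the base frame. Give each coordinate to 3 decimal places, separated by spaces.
10.928 4.464 5.000

after link 1: o_1 = (0.0000, 4.0000, 1.0000)
after link 2: o_2 = (0.0000, 5.0000, 2.0000)
after link 3: o_3 = (3.4641, 3.0000, 4.0000)
after link 4: o_4 = (5.4641, 6.4641, 5.0000)
after link 5: o_5 = (8.9282, 4.4641, 4.0000)
after link 6: o_6 = (10.9282, 4.4641, 5.0000)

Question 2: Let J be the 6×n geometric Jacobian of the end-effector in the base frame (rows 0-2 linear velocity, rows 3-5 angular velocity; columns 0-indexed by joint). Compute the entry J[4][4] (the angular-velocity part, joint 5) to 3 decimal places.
axis z_4 = (0.8660,-0.5000,0.0000); lever o_n−o_4 = (5.4641,-2.0000,0.0000)
cross product → J_v[:, 4] = (0.0000,0.0000,1.0000)
J_ω[:, 4] = z_4
entry J[4][4] = -0.5000

-0.500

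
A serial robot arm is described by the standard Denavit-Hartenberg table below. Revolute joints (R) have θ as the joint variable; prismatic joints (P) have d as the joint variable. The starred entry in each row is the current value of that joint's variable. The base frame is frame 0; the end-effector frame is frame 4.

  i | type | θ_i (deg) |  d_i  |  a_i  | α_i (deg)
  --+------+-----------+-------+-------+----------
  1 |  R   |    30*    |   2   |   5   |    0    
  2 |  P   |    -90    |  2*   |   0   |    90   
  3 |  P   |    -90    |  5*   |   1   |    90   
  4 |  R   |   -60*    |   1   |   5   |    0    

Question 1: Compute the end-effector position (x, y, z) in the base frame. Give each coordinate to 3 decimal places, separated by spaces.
after link 1: o_1 = (4.3301, 2.5000, 2.0000)
after link 2: o_2 = (4.3301, 2.5000, 4.0000)
after link 3: o_3 = (-0.0000, -0.0000, 3.0000)
after link 4: o_4 = (3.2500, 3.0311, 0.5000)

3.250 3.031 0.500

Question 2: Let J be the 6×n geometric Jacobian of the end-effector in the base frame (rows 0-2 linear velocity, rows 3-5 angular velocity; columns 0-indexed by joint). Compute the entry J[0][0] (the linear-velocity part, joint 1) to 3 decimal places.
-3.031

axis z_0 = ẑ; lever o_n−o_0 = (3.2500,3.0311,0.5000)
cross product → J_v[:, 0] = (-3.0311,3.2500,0.0000)
J_ω[:, 0] = z_0
entry J[0][0] = -3.0311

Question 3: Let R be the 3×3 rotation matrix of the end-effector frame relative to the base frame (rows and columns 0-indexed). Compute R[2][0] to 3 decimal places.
End-effector x-axis (col 0 of R) = (0.7500,0.4330,-0.5000)
R[2][0] = -0.5000

-0.500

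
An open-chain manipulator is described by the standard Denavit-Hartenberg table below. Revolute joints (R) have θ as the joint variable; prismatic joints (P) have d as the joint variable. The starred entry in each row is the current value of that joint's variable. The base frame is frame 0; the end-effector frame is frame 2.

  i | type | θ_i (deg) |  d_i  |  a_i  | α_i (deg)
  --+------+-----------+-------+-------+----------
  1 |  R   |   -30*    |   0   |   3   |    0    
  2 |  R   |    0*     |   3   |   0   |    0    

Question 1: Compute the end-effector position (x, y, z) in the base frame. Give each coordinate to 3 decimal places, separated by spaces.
2.598 -1.500 3.000

after link 1: o_1 = (2.5981, -1.5000, 0.0000)
after link 2: o_2 = (2.5981, -1.5000, 3.0000)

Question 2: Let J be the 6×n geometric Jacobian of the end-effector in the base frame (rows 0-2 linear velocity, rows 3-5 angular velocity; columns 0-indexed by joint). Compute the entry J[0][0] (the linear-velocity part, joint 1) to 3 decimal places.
1.500

axis z_0 = ẑ; lever o_n−o_0 = (2.5981,-1.5000,3.0000)
cross product → J_v[:, 0] = (1.5000,2.5981,-0.0000)
J_ω[:, 0] = z_0
entry J[0][0] = 1.5000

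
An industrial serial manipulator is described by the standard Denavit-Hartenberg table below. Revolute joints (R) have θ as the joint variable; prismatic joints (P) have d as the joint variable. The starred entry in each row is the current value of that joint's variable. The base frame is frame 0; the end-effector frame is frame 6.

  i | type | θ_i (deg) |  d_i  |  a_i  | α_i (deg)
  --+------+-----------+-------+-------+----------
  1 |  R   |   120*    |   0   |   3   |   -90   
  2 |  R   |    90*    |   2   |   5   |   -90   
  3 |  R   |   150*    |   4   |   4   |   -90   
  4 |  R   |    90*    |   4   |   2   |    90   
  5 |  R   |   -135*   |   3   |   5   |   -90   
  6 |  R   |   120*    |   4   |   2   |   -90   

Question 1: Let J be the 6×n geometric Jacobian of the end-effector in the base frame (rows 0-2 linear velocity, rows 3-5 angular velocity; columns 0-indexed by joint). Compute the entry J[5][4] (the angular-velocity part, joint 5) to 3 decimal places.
0.866

axis z_4 = (0.4330,0.2500,0.8660); lever o_n−o_4 = (4.7917,2.7665,-1.7304)
cross product → J_v[:, 4] = (-2.8284,4.8990,0.0000)
J_ω[:, 4] = z_4
entry J[5][4] = 0.8660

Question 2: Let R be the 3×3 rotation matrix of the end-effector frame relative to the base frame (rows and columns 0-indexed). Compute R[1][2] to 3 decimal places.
End-effector z-axis (col 2 of R) = (-0.5490,0.3902,0.7392)
R[1][2] = 0.3902

0.390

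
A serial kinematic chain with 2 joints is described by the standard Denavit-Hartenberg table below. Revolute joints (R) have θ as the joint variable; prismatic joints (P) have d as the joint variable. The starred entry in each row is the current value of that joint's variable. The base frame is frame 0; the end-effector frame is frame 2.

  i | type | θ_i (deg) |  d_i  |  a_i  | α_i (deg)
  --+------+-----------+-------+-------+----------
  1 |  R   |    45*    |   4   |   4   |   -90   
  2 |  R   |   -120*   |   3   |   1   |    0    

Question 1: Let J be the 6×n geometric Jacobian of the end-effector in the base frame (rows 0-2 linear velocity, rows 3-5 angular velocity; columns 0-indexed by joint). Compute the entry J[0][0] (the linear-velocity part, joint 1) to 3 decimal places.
axis z_0 = ẑ; lever o_n−o_0 = (0.3536,4.5962,4.8660)
cross product → J_v[:, 0] = (-4.5962,0.3536,0.0000)
J_ω[:, 0] = z_0
entry J[0][0] = -4.5962

-4.596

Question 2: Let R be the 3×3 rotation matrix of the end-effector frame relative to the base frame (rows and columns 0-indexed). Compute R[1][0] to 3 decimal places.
-0.354

End-effector x-axis (col 0 of R) = (-0.3536,-0.3536,0.8660)
R[1][0] = -0.3536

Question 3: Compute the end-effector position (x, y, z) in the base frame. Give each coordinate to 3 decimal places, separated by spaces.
0.354 4.596 4.866

after link 1: o_1 = (2.8284, 2.8284, 4.0000)
after link 2: o_2 = (0.3536, 4.5962, 4.8660)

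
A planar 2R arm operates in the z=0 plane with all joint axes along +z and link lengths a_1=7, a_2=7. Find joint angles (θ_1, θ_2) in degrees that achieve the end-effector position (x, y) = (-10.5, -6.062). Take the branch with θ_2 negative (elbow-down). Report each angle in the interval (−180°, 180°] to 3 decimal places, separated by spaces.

cos θ_2 = (146.9978−7²−7²)/(2·7·7) = 0.5000; θ_2 = -60.0015° (elbow-down)
β = atan2(-6.0620,-10.5000) = -150.0007°; ψ = atan2(-6.0623,10.4998) = -30.0007°
θ_1 = β − ψ = -120.0000°

-120.000 -60.001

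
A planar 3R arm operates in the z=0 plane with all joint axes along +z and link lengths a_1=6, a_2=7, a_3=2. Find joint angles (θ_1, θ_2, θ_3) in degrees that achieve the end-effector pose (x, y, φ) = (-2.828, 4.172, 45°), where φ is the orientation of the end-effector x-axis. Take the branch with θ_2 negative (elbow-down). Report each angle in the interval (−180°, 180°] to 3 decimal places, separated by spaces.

-135.006 -135.001 -44.993

wrist centre = target − a_3·(cos φ, sin φ) = (-4.2422, 2.7578)
cos θ_2 = (25.6018−6²−7²)/(2·6·7) = -0.7071; θ_2 = -135.0012° (elbow-down)
β = atan2(2.7578,-4.2422) = 146.9728°; ψ = atan2(-4.9496,1.0501) = -78.0214°
θ_1 = β − ψ = 224.9942°
θ_3 = φ − θ_1 − θ_2 = -44.9930° (wrapped to (-180°,180°])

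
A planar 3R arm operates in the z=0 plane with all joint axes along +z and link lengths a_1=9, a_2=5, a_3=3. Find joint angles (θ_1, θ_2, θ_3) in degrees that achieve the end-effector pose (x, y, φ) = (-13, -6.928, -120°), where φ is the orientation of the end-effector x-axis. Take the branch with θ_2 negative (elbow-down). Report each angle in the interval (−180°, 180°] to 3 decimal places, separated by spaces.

-138.734 -60.001 78.736

wrist centre = target − a_3·(cos φ, sin φ) = (-11.5000, -4.3299)
cos θ_2 = (150.9982−9²−5²)/(2·9·5) = 0.5000; θ_2 = -60.0013° (elbow-down)
β = atan2(-4.3299,-11.5000) = -159.3679°; ψ = atan2(-4.3302,11.4999) = -20.6334°
θ_1 = β − ψ = -138.7345°
θ_3 = φ − θ_1 − θ_2 = 78.7358° (wrapped to (-180°,180°])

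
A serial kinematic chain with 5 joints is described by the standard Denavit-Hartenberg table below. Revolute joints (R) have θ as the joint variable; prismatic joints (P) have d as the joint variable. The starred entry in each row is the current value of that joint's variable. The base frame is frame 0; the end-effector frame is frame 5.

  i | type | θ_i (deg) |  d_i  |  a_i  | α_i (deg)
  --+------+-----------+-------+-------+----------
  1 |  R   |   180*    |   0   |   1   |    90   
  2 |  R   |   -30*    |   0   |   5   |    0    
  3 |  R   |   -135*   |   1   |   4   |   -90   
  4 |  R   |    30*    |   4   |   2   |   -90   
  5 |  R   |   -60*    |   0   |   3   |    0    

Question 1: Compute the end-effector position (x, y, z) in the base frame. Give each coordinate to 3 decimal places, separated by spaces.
-0.246 -0.750 -10.693

after link 1: o_1 = (-1.0000, 0.0000, 0.0000)
after link 2: o_2 = (-5.3301, 0.0000, -2.5000)
after link 3: o_3 = (-1.4664, 1.0000, -3.5353)
after link 4: o_4 = (-0.8287, 0.0000, -7.8473)
after link 5: o_5 = (-0.2463, -0.7500, -10.6930)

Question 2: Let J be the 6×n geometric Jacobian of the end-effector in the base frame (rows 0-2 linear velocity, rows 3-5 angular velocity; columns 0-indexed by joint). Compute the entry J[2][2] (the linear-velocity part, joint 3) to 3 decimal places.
axis z_2 = (0.0000,1.0000,0.0000); lever o_n−o_2 = (5.0838,-0.7500,-8.1930)
cross product → J_v[:, 2] = (-8.1930,0.0000,-5.0838)
J_ω[:, 2] = z_2
entry J[2][2] = -5.0838

-5.084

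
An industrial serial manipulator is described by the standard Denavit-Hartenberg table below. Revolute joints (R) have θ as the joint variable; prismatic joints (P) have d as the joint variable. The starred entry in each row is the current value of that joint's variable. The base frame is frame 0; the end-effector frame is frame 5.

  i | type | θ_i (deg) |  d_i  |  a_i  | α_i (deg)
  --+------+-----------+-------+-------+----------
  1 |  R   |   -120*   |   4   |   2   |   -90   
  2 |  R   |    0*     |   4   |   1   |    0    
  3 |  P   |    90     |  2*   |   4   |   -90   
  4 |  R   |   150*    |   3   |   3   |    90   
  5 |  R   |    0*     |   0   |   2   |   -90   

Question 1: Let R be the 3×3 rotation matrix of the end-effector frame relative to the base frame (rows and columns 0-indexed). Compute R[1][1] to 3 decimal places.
End-effector y-axis (col 1 of R) = (0.7500,-0.4330,0.5000)
R[1][1] = -0.4330

-0.433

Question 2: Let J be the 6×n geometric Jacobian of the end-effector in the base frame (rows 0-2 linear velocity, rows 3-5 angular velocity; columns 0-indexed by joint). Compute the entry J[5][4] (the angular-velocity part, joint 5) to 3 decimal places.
axis z_4 = (-0.7500,0.4330,-0.5000); lever o_n−o_4 = (-0.8660,0.5000,1.7321)
cross product → J_v[:, 4] = (1.0000,1.7321,-0.0000)
J_ω[:, 4] = z_4
entry J[5][4] = -0.5000

-0.500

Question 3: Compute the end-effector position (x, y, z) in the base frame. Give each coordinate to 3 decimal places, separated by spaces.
after link 1: o_1 = (-1.0000, -1.7321, 4.0000)
after link 2: o_2 = (1.9641, -4.5981, 4.0000)
after link 3: o_3 = (3.6962, -5.5981, 0.0000)
after link 4: o_4 = (3.8971, -2.2500, 2.5981)
after link 5: o_5 = (3.0311, -1.7500, 4.3301)

3.031 -1.750 4.330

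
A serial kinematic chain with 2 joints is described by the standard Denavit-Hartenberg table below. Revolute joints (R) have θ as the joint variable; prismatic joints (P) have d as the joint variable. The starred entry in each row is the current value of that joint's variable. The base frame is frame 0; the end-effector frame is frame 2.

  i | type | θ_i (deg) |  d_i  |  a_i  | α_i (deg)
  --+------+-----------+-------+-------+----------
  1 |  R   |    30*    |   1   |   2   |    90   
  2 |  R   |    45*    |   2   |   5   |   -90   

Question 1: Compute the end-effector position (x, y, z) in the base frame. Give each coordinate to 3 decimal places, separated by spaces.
after link 1: o_1 = (1.7321, 1.0000, 1.0000)
after link 2: o_2 = (5.7939, 1.0357, 4.5355)

5.794 1.036 4.536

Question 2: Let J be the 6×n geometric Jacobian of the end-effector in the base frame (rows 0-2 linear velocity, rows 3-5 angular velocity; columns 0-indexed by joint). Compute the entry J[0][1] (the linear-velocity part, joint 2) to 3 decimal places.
axis z_1 = (0.5000,-0.8660,0.0000); lever o_n−o_1 = (4.0619,0.0357,3.5355)
cross product → J_v[:, 1] = (-3.0619,-1.7678,3.5355)
J_ω[:, 1] = z_1
entry J[0][1] = -3.0619

-3.062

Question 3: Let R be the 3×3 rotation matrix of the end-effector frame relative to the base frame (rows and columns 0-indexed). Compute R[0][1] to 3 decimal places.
-0.500

End-effector y-axis (col 1 of R) = (-0.5000,0.8660,-0.0000)
R[0][1] = -0.5000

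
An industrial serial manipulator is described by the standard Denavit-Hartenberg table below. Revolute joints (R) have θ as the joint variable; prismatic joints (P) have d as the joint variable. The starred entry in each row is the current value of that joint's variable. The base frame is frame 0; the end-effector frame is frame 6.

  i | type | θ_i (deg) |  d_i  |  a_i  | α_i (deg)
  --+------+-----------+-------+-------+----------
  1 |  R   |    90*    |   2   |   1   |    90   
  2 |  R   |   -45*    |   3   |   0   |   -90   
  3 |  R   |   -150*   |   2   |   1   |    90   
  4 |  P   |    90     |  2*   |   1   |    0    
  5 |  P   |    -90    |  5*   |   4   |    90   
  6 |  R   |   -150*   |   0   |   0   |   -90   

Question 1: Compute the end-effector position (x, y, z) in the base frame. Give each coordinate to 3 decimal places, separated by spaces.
-0.562 -2.415 9.658

after link 1: o_1 = (0.0000, 1.0000, 2.0000)
after link 2: o_2 = (3.0000, 1.0000, 2.0000)
after link 3: o_3 = (3.5000, 1.8018, 4.0266)
after link 4: o_4 = (1.7679, 1.8018, 5.4408)
after link 5: o_5 = (-0.5622, -2.4154, 9.6581)
after link 6: o_6 = (-0.5622, -2.4154, 9.6581)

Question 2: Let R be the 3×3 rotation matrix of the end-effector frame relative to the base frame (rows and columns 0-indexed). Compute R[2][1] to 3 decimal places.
End-effector y-axis (col 1 of R) = (0.0000,0.7071,0.7071)
R[2][1] = 0.7071

0.707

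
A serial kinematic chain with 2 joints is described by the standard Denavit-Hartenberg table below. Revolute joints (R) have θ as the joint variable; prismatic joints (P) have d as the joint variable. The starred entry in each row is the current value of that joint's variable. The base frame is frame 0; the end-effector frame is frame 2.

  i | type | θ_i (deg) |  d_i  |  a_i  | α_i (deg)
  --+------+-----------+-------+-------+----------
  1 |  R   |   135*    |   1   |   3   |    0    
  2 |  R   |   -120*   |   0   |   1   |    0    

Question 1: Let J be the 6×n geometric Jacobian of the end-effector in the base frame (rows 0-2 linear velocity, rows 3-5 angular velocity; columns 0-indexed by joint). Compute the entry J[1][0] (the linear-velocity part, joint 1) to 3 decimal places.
-1.155

axis z_0 = ẑ; lever o_n−o_0 = (-1.1554,2.3801,1.0000)
cross product → J_v[:, 0] = (-2.3801,-1.1554,0.0000)
J_ω[:, 0] = z_0
entry J[1][0] = -1.1554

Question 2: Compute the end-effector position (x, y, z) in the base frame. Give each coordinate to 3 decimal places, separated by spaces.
after link 1: o_1 = (-2.1213, 2.1213, 1.0000)
after link 2: o_2 = (-1.1554, 2.3801, 1.0000)

-1.155 2.380 1.000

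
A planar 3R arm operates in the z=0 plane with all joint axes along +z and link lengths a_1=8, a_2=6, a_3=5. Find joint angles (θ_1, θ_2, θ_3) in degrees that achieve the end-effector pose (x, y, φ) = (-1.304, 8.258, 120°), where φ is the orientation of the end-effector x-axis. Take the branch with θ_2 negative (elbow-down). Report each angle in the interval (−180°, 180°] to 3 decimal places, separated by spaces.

wrist centre = target − a_3·(cos φ, sin φ) = (1.1960, 3.9279)
cos θ_2 = (16.8586−8²−6²)/(2·8·6) = -0.8661; θ_2 = -150.0035° (elbow-down)
β = atan2(3.9279,1.1960) = 73.0650°; ψ = atan2(-2.9997,2.8037) = -46.9345°
θ_1 = β − ψ = 119.9995°
θ_3 = φ − θ_1 − θ_2 = 150.0040° (wrapped to (-180°,180°])

120.000 -150.004 150.004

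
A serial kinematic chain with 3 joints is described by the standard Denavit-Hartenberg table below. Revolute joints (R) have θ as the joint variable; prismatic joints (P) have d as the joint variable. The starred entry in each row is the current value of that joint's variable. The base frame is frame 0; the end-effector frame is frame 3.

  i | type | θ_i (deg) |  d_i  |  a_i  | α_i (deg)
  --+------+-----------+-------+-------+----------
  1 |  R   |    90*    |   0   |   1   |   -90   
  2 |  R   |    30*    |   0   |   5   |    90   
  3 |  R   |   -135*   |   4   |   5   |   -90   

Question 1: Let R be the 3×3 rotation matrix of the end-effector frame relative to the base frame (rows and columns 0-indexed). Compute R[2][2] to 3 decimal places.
End-effector z-axis (col 2 of R) = (0.7071,0.6124,-0.3536)
R[2][2] = -0.3536

-0.354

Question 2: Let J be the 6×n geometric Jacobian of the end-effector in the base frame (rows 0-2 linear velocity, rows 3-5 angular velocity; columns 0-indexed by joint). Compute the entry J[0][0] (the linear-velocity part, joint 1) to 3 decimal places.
axis z_0 = ẑ; lever o_n−o_0 = (3.5355,4.2683,2.7319)
cross product → J_v[:, 0] = (-4.2683,3.5355,0.0000)
J_ω[:, 0] = z_0
entry J[0][0] = -4.2683

-4.268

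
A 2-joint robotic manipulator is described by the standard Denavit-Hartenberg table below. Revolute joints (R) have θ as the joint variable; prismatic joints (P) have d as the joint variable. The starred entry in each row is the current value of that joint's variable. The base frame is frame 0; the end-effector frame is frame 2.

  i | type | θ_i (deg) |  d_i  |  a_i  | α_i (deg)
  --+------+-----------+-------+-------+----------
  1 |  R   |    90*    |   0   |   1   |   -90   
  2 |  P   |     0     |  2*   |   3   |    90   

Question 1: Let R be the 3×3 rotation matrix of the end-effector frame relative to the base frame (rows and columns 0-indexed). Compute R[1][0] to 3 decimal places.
1.000

End-effector x-axis (col 0 of R) = (0.0000,1.0000,0.0000)
R[1][0] = 1.0000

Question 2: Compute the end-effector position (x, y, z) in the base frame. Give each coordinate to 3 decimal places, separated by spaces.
after link 1: o_1 = (0.0000, 1.0000, 0.0000)
after link 2: o_2 = (-2.0000, 4.0000, 0.0000)

-2.000 4.000 0.000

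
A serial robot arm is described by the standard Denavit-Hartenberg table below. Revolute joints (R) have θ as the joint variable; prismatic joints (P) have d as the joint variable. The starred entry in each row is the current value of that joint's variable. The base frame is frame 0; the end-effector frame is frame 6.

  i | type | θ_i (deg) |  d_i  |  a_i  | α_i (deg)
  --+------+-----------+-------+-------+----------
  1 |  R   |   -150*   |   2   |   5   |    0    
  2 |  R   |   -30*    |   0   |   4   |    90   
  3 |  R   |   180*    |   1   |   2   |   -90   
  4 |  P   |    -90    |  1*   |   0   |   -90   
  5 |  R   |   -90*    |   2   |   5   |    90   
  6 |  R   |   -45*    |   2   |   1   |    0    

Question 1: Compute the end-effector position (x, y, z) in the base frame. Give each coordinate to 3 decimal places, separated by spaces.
-5.037 -3.500 -4.707

after link 1: o_1 = (-4.3301, -2.5000, 2.0000)
after link 2: o_2 = (-8.3301, -2.5000, 2.0000)
after link 3: o_3 = (-6.3301, -1.5000, 2.0000)
after link 4: o_4 = (-6.3301, -1.5000, 1.0000)
after link 5: o_5 = (-4.3301, -1.5000, -4.0000)
after link 6: o_6 = (-5.0372, -3.5000, -4.7071)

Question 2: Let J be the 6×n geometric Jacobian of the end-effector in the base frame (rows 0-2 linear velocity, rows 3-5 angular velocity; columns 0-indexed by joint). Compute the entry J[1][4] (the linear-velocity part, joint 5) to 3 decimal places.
axis z_4 = (1.0000,-0.0000,0.0000); lever o_n−o_4 = (1.2929,-2.0000,-5.7071)
cross product → J_v[:, 4] = (0.0000,5.7071,-2.0000)
J_ω[:, 4] = z_4
entry J[1][4] = 5.7071

5.707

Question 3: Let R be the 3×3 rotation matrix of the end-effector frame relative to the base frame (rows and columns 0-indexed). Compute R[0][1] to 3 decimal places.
End-effector y-axis (col 1 of R) = (0.7071,0.0000,-0.7071)
R[0][1] = 0.7071

0.707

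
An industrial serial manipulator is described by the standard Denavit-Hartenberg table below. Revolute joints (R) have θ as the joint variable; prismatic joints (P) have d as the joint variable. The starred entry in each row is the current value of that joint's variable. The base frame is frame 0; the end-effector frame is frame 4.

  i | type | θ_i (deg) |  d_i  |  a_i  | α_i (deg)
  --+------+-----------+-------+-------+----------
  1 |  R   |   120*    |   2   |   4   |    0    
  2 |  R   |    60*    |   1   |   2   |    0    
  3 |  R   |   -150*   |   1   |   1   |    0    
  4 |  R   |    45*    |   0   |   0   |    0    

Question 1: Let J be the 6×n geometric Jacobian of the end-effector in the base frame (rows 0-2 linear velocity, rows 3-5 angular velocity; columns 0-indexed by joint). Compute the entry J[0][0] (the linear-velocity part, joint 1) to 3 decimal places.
-3.964

axis z_0 = ẑ; lever o_n−o_0 = (-3.1340,3.9641,4.0000)
cross product → J_v[:, 0] = (-3.9641,-3.1340,0.0000)
J_ω[:, 0] = z_0
entry J[0][0] = -3.9641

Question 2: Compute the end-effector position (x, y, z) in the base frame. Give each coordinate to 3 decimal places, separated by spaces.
-3.134 3.964 4.000

after link 1: o_1 = (-2.0000, 3.4641, 2.0000)
after link 2: o_2 = (-4.0000, 3.4641, 3.0000)
after link 3: o_3 = (-3.1340, 3.9641, 4.0000)
after link 4: o_4 = (-3.1340, 3.9641, 4.0000)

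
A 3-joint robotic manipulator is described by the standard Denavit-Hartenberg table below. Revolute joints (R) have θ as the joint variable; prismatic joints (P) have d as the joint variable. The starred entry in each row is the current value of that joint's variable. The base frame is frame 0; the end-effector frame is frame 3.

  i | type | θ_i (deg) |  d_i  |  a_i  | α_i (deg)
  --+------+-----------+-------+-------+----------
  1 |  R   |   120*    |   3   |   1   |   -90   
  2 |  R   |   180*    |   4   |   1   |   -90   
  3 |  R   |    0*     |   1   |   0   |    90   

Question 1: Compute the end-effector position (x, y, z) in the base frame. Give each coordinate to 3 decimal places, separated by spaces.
-3.464 -2.000 4.000

after link 1: o_1 = (-0.5000, 0.8660, 3.0000)
after link 2: o_2 = (-3.4641, -2.0000, 3.0000)
after link 3: o_3 = (-3.4641, -2.0000, 4.0000)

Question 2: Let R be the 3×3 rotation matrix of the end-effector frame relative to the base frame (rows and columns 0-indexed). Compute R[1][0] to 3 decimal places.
End-effector x-axis (col 0 of R) = (0.5000,-0.8660,-0.0000)
R[1][0] = -0.8660

-0.866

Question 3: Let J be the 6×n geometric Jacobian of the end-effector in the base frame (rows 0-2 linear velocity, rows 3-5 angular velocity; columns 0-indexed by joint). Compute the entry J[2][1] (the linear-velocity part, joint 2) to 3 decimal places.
axis z_1 = (-0.8660,-0.5000,0.0000); lever o_n−o_1 = (-2.9641,-2.8660,1.0000)
cross product → J_v[:, 1] = (-0.5000,0.8660,1.0000)
J_ω[:, 1] = z_1
entry J[2][1] = 1.0000

1.000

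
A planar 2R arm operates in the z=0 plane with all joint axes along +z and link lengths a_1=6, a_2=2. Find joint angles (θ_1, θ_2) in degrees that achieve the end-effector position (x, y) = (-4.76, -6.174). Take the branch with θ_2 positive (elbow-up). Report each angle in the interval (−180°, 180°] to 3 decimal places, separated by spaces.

-135.010 30.042

cos θ_2 = (60.7759−6²−2²)/(2·6·2) = 0.8657; θ_2 = 30.0417° (elbow-up)
β = atan2(-6.1740,-4.7600) = -127.6313°; ψ = atan2(1.0013,7.7313) = 7.3791°
θ_1 = β − ψ = -135.0105°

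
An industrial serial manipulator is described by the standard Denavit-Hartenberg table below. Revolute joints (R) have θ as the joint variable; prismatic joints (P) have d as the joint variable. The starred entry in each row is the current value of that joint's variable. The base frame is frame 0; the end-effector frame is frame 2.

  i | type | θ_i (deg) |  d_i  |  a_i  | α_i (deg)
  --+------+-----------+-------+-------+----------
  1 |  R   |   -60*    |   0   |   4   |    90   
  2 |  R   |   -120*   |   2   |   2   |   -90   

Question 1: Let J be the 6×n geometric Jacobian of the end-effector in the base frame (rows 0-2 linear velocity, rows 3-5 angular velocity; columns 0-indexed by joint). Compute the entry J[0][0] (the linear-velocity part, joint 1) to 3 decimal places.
axis z_0 = ẑ; lever o_n−o_0 = (-0.2321,-3.5981,-1.7321)
cross product → J_v[:, 0] = (3.5981,-0.2321,0.0000)
J_ω[:, 0] = z_0
entry J[0][0] = 3.5981

3.598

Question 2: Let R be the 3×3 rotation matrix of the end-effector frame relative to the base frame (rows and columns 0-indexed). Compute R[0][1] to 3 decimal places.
0.866

End-effector y-axis (col 1 of R) = (0.8660,0.5000,-0.0000)
R[0][1] = 0.8660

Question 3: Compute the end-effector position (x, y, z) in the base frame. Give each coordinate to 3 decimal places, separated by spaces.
-0.232 -3.598 -1.732

after link 1: o_1 = (2.0000, -3.4641, 0.0000)
after link 2: o_2 = (-0.2321, -3.5981, -1.7321)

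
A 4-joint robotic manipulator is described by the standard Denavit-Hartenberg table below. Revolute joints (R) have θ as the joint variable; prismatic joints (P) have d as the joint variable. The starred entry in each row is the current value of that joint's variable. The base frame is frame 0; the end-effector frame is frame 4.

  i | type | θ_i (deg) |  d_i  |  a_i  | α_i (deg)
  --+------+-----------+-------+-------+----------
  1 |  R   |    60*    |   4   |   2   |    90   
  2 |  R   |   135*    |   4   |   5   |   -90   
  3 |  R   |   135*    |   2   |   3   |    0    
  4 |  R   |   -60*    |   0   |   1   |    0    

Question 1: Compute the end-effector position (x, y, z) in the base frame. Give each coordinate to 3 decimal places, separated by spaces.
after link 1: o_1 = (1.0000, 1.7321, 4.0000)
after link 2: o_2 = (2.6963, -3.3298, 7.5355)
after link 3: o_3 = (0.9021, -2.1949, 4.6213)
after link 4: o_4 = (-0.0259, -1.8704, 4.8043)

-0.026 -1.870 4.804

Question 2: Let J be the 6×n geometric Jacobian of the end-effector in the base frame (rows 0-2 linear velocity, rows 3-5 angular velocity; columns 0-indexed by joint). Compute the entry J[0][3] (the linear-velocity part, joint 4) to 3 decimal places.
0.117

axis z_3 = (-0.3536,-0.6124,-0.7071); lever o_n−o_3 = (-0.9280,0.3245,0.1830)
cross product → J_v[:, 3] = (0.1174,0.7209,-0.6830)
J_ω[:, 3] = z_3
entry J[0][3] = 0.1174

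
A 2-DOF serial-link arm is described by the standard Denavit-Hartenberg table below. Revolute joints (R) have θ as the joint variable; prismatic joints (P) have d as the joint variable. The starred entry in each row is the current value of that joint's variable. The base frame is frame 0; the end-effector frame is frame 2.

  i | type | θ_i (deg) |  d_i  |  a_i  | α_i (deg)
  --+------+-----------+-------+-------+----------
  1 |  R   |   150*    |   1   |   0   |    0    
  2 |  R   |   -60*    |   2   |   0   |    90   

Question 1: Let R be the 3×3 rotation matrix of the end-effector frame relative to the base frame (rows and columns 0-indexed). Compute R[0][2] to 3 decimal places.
End-effector z-axis (col 2 of R) = (1.0000,0.0000,0.0000)
R[0][2] = 1.0000

1.000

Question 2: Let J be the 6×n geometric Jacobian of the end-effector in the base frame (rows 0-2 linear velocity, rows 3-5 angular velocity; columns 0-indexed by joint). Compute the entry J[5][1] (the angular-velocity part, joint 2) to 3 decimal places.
1.000

axis z_1 = (0.0000,0.0000,1.0000); lever o_n−o_1 = (0.0000,0.0000,2.0000)
cross product → J_v[:, 1] = (0.0000,0.0000,0.0000)
J_ω[:, 1] = z_1
entry J[5][1] = 1.0000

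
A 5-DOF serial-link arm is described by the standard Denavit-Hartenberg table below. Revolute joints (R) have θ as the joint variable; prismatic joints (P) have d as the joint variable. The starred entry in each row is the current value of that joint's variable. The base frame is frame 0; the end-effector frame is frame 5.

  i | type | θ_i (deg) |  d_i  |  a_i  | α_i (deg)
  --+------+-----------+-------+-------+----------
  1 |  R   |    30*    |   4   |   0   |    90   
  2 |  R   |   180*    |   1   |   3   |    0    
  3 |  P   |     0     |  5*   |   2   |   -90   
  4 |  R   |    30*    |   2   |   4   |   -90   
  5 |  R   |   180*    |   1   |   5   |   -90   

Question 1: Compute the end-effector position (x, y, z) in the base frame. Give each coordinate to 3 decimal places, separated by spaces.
after link 1: o_1 = (0.0000, 0.0000, 4.0000)
after link 2: o_2 = (-2.0981, -2.3660, 4.0000)
after link 3: o_3 = (-1.3301, -7.6962, 4.0000)
after link 4: o_4 = (-5.3301, -7.6962, 2.0000)
after link 5: o_5 = (-0.3301, -6.6962, 2.0000)

-0.330 -6.696 2.000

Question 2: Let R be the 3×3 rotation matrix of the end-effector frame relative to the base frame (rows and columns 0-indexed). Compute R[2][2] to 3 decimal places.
End-effector z-axis (col 2 of R) = (0.0000,-0.0000,-1.0000)
R[2][2] = -1.0000

-1.000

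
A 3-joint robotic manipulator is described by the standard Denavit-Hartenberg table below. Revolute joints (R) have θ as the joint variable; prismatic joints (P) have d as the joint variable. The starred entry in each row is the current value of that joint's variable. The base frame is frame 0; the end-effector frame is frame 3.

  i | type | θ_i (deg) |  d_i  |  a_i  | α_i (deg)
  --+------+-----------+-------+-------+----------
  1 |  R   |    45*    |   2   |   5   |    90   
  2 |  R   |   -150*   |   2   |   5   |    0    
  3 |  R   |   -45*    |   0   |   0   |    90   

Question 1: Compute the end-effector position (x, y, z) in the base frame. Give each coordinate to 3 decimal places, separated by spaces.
after link 1: o_1 = (3.5355, 3.5355, 2.0000)
after link 2: o_2 = (1.8879, -0.9405, -0.5000)
after link 3: o_3 = (1.8879, -0.9405, -0.5000)

1.888 -0.941 -0.500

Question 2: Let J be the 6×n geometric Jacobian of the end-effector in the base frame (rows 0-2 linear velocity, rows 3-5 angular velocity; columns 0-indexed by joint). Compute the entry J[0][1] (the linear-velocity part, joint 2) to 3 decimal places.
1.768

axis z_1 = (0.7071,-0.7071,0.0000); lever o_n−o_1 = (-1.6476,-4.4761,-2.5000)
cross product → J_v[:, 1] = (1.7678,1.7678,-4.3301)
J_ω[:, 1] = z_1
entry J[0][1] = 1.7678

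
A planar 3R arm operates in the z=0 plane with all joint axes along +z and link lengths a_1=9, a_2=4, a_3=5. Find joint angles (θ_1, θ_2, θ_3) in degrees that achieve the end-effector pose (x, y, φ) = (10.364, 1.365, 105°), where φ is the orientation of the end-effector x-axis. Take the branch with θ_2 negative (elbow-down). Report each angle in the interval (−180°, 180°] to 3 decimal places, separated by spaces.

wrist centre = target − a_3·(cos φ, sin φ) = (11.6581, -3.4646)
cos θ_2 = (147.9148−9²−4²)/(2·9·4) = 0.7072; θ_2 = -44.9965° (elbow-down)
β = atan2(-3.4646,11.6581) = -16.5512°; ψ = atan2(-2.8283,11.8286) = -13.4471°
θ_1 = β − ψ = -3.1041°
θ_3 = φ − θ_1 − θ_2 = 153.1006° (wrapped to (-180°,180°])

-3.104 -44.996 153.101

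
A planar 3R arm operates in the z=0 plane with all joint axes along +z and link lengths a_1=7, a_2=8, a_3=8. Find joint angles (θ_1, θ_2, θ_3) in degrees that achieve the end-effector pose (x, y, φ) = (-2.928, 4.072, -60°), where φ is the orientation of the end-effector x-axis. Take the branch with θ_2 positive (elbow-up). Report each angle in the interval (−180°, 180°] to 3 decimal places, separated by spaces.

wrist centre = target − a_3·(cos φ, sin φ) = (-6.9280, 11.0002)
cos θ_2 = (169.0017−7²−8²)/(2·7·8) = 0.5000; θ_2 = 59.9990° (elbow-up)
β = atan2(11.0002,-6.9280) = 122.2030°; ψ = atan2(6.9281,11.0001) = 32.2037°
θ_1 = β − ψ = 89.9993°
θ_3 = φ − θ_1 − θ_2 = 150.0017° (wrapped to (-180°,180°])

89.999 59.999 150.002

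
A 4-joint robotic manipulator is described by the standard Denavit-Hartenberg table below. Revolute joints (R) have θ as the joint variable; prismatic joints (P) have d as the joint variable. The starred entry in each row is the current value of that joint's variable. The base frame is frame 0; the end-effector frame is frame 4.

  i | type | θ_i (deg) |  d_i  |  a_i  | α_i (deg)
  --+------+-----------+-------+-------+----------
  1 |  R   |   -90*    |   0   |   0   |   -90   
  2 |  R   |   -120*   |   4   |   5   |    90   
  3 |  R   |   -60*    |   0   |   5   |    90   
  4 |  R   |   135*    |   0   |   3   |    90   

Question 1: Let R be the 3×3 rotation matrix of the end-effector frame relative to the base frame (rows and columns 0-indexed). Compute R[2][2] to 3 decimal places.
-0.047

End-effector z-axis (col 2 of R) = (-0.6124,0.7891,-0.0474)
R[2][2] = -0.0474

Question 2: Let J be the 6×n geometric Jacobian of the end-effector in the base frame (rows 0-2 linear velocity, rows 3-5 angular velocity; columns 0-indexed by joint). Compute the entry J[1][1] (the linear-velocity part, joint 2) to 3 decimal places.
axis z_1 = (1.0000,0.0000,0.0000); lever o_n−o_1 = (1.5070,5.0568,4.5160)
cross product → J_v[:, 1] = (-0.0000,-4.5160,5.0568)
J_ω[:, 1] = z_1
entry J[1][1] = -4.5160

-4.516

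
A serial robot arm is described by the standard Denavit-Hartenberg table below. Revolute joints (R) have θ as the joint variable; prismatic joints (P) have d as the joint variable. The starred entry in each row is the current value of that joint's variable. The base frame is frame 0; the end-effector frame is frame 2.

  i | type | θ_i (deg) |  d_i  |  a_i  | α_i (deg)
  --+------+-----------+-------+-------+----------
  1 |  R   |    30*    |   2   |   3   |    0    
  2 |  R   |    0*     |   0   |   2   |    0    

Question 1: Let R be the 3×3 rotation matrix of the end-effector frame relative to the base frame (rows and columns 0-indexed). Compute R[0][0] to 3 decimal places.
End-effector x-axis (col 0 of R) = (0.8660,0.5000,0.0000)
R[0][0] = 0.8660

0.866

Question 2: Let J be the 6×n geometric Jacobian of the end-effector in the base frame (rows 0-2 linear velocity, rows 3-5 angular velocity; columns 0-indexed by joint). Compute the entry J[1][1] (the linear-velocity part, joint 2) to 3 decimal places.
1.732

axis z_1 = (0.0000,0.0000,1.0000); lever o_n−o_1 = (1.7321,1.0000,0.0000)
cross product → J_v[:, 1] = (-1.0000,1.7321,0.0000)
J_ω[:, 1] = z_1
entry J[1][1] = 1.7321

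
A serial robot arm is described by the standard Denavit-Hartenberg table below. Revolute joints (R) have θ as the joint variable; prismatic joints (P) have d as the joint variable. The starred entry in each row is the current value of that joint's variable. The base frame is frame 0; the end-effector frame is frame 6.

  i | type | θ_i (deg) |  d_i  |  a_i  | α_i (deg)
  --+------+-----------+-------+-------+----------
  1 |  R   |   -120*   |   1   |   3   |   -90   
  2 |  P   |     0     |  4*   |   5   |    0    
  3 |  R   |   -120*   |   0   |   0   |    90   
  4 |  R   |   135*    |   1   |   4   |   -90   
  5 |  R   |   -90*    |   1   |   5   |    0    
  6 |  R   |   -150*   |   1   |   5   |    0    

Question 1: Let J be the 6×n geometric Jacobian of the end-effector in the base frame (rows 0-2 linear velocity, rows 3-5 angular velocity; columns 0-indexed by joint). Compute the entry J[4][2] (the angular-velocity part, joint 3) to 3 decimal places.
-0.500

axis z_2 = (0.8660,-0.5000,0.0000); lever o_n−o_2 = (-0.2018,0.3575,-2.9782)
cross product → J_v[:, 2] = (1.4891,2.5792,0.2087)
J_ω[:, 2] = z_2
entry J[4][2] = -0.5000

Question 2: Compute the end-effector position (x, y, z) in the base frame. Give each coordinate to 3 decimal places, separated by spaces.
after link 1: o_1 = (-1.5000, -2.5981, 1.0000)
after link 2: o_2 = (-0.5359, -8.9282, 1.0000)
after link 3: o_3 = (-0.5359, -8.9282, 1.0000)
after link 4: o_4 = (1.6395, -10.8172, -1.9495)
after link 5: o_5 = (3.0154, -7.0198, -5.0619)
after link 6: o_6 = (-0.7377, -8.5707, -1.9782)

-0.738 -8.571 -1.978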